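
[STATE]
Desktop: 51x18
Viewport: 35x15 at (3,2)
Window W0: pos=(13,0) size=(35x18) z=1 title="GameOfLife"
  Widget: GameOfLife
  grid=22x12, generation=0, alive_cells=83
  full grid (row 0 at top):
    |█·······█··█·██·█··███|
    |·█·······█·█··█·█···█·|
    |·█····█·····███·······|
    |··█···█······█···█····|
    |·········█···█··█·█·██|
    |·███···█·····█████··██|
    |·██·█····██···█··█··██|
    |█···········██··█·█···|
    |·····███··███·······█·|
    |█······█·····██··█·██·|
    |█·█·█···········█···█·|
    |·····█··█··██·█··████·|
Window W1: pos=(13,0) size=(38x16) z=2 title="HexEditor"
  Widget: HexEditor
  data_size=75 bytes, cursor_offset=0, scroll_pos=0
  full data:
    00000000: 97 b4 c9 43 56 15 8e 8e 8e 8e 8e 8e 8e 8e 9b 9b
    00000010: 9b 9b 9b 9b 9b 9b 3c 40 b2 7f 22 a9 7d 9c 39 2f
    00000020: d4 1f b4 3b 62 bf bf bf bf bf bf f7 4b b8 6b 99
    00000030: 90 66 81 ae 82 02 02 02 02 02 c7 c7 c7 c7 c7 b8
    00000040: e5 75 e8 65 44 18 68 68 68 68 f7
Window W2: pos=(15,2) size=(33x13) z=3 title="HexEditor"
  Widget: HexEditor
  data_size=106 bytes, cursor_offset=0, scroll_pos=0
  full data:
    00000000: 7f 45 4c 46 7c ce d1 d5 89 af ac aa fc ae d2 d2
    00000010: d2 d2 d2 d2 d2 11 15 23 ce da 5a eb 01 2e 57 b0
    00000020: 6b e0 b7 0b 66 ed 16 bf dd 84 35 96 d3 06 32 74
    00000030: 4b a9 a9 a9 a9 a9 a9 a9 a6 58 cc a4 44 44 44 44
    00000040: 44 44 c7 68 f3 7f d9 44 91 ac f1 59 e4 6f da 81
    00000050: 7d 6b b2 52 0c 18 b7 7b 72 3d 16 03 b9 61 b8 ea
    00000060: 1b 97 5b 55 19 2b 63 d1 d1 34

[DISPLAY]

          ┠─┏━━━━━━━━━━━━━━━━━━━━━━
          ┃0┃ HexEditor            
          ┃0┠──────────────────────
          ┃0┃00000000  7F 45 4c 46 
          ┃0┃00000010  d2 d2 d2 d2 
          ┃0┃00000020  6b e0 b7 0b 
          ┃ ┃00000030  4b a9 a9 a9 
          ┃ ┃00000040  44 44 c7 68 
          ┃ ┃00000050  7d 6b b2 52 
          ┃ ┃00000060  1b 97 5b 55 
          ┃ ┃                      
          ┃ ┃                      
          ┃ ┗━━━━━━━━━━━━━━━━━━━━━━
          ┗━━━━━━━━━━━━━━━━━━━━━━━━
          ┃                        


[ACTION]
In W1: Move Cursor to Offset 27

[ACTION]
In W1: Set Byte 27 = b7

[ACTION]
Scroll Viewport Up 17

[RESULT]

          ┏━━━━━━━━━━━━━━━━━━━━━━━━
          ┃ HexEditor              
          ┠─┏━━━━━━━━━━━━━━━━━━━━━━
          ┃0┃ HexEditor            
          ┃0┠──────────────────────
          ┃0┃00000000  7F 45 4c 46 
          ┃0┃00000010  d2 d2 d2 d2 
          ┃0┃00000020  6b e0 b7 0b 
          ┃ ┃00000030  4b a9 a9 a9 
          ┃ ┃00000040  44 44 c7 68 
          ┃ ┃00000050  7d 6b b2 52 
          ┃ ┃00000060  1b 97 5b 55 
          ┃ ┃                      
          ┃ ┃                      
          ┃ ┗━━━━━━━━━━━━━━━━━━━━━━


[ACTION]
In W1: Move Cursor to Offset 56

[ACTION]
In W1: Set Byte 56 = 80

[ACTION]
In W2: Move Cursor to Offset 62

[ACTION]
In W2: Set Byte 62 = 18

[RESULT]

          ┏━━━━━━━━━━━━━━━━━━━━━━━━
          ┃ HexEditor              
          ┠─┏━━━━━━━━━━━━━━━━━━━━━━
          ┃0┃ HexEditor            
          ┃0┠──────────────────────
          ┃0┃00000000  7f 45 4c 46 
          ┃0┃00000010  d2 d2 d2 d2 
          ┃0┃00000020  6b e0 b7 0b 
          ┃ ┃00000030  4b a9 a9 a9 
          ┃ ┃00000040  44 44 c7 68 
          ┃ ┃00000050  7d 6b b2 52 
          ┃ ┃00000060  1b 97 5b 55 
          ┃ ┃                      
          ┃ ┃                      
          ┃ ┗━━━━━━━━━━━━━━━━━━━━━━


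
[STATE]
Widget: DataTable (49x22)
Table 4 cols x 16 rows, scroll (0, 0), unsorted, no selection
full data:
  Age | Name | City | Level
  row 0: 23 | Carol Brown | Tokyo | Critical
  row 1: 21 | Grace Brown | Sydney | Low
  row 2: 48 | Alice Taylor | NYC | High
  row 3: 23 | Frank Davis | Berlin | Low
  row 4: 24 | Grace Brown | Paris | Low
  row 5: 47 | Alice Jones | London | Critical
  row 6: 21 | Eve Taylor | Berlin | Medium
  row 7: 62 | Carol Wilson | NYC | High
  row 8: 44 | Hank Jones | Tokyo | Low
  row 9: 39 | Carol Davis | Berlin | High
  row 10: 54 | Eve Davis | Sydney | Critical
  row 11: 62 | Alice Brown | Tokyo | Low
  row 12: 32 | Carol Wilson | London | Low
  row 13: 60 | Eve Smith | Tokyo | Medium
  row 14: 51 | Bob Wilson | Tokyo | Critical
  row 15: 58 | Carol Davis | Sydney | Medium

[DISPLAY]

Age│Name        │City  │Level                    
───┼────────────┼──────┼────────                 
23 │Carol Brown │Tokyo │Critical                 
21 │Grace Brown │Sydney│Low                      
48 │Alice Taylor│NYC   │High                     
23 │Frank Davis │Berlin│Low                      
24 │Grace Brown │Paris │Low                      
47 │Alice Jones │London│Critical                 
21 │Eve Taylor  │Berlin│Medium                   
62 │Carol Wilson│NYC   │High                     
44 │Hank Jones  │Tokyo │Low                      
39 │Carol Davis │Berlin│High                     
54 │Eve Davis   │Sydney│Critical                 
62 │Alice Brown │Tokyo │Low                      
32 │Carol Wilson│London│Low                      
60 │Eve Smith   │Tokyo │Medium                   
51 │Bob Wilson  │Tokyo │Critical                 
58 │Carol Davis │Sydney│Medium                   
                                                 
                                                 
                                                 
                                                 


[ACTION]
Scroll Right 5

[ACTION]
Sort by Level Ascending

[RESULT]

Age│Name        │City  │Level  ▲                 
───┼────────────┼──────┼────────                 
23 │Carol Brown │Tokyo │Critical                 
47 │Alice Jones │London│Critical                 
54 │Eve Davis   │Sydney│Critical                 
51 │Bob Wilson  │Tokyo │Critical                 
48 │Alice Taylor│NYC   │High                     
62 │Carol Wilson│NYC   │High                     
39 │Carol Davis │Berlin│High                     
21 │Grace Brown │Sydney│Low                      
23 │Frank Davis │Berlin│Low                      
24 │Grace Brown │Paris │Low                      
44 │Hank Jones  │Tokyo │Low                      
62 │Alice Brown │Tokyo │Low                      
32 │Carol Wilson│London│Low                      
21 │Eve Taylor  │Berlin│Medium                   
60 │Eve Smith   │Tokyo │Medium                   
58 │Carol Davis │Sydney│Medium                   
                                                 
                                                 
                                                 
                                                 


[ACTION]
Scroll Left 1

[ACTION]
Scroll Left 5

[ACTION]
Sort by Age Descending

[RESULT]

Ag▼│Name        │City  │Level                    
───┼────────────┼──────┼────────                 
62 │Carol Wilson│NYC   │High                     
62 │Alice Brown │Tokyo │Low                      
60 │Eve Smith   │Tokyo │Medium                   
58 │Carol Davis │Sydney│Medium                   
54 │Eve Davis   │Sydney│Critical                 
51 │Bob Wilson  │Tokyo │Critical                 
48 │Alice Taylor│NYC   │High                     
47 │Alice Jones │London│Critical                 
44 │Hank Jones  │Tokyo │Low                      
39 │Carol Davis │Berlin│High                     
32 │Carol Wilson│London│Low                      
24 │Grace Brown │Paris │Low                      
23 │Carol Brown │Tokyo │Critical                 
23 │Frank Davis │Berlin│Low                      
21 │Grace Brown │Sydney│Low                      
21 │Eve Taylor  │Berlin│Medium                   
                                                 
                                                 
                                                 
                                                 


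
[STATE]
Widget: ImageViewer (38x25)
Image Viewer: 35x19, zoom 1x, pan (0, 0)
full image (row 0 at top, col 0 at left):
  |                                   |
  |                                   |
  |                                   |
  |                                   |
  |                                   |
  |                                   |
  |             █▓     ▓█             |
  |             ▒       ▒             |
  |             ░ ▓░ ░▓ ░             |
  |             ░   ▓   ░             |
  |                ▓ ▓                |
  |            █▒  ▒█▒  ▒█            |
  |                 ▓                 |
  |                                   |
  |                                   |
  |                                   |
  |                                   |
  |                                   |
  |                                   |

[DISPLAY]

                                      
                                      
                                      
                                      
                                      
                                      
             █▓     ▓█                
             ▒       ▒                
             ░ ▓░ ░▓ ░                
             ░   ▓   ░                
                ▓ ▓                   
            █▒  ▒█▒  ▒█               
                 ▓                    
                                      
                                      
                                      
                                      
                                      
                                      
                                      
                                      
                                      
                                      
                                      
                                      


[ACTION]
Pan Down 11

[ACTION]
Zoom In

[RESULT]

                                      
                          ██▓▓        
                          ██▓▓        
                          ▒▒          
                          ▒▒          
                          ░░  ▓▓░░  ░░
                          ░░  ▓▓░░  ░░
                          ░░      ▓▓  
                          ░░      ▓▓  
                                ▓▓  ▓▓
                                ▓▓  ▓▓
                        ██▒▒    ▒▒██▒▒
                        ██▒▒    ▒▒██▒▒
                                  ▓▓  
                                  ▓▓  
                                      
                                      
                                      
                                      
                                      
                                      
                                      
                                      
                                      
                                      


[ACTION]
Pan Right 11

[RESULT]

                                      
               ██▓▓          ▓▓██     
               ██▓▓          ▓▓██     
               ▒▒              ▒▒     
               ▒▒              ▒▒     
               ░░  ▓▓░░  ░░▓▓  ░░     
               ░░  ▓▓░░  ░░▓▓  ░░     
               ░░      ▓▓      ░░     
               ░░      ▓▓      ░░     
                     ▓▓  ▓▓           
                     ▓▓  ▓▓           
             ██▒▒    ▒▒██▒▒    ▒▒██   
             ██▒▒    ▒▒██▒▒    ▒▒██   
                       ▓▓             
                       ▓▓             
                                      
                                      
                                      
                                      
                                      
                                      
                                      
                                      
                                      
                                      


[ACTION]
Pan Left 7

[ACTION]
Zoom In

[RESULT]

                                      
                                      
                                      
                                      
                                      
                                      
                                      
                                   ███
                                   ███
                                   ███
                                   ▒▒▒
                                   ▒▒▒
                                   ▒▒▒
                                   ░░░
                                   ░░░
                                   ░░░
                                   ░░░
                                   ░░░
                                   ░░░
                                      
                                      
                                      
                                ███▒▒▒
                                ███▒▒▒
                                ███▒▒▒


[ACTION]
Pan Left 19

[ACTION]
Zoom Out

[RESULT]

                                      
                          ██▓▓        
                          ██▓▓        
                          ▒▒          
                          ▒▒          
                          ░░  ▓▓░░  ░░
                          ░░  ▓▓░░  ░░
                          ░░      ▓▓  
                          ░░      ▓▓  
                                ▓▓  ▓▓
                                ▓▓  ▓▓
                        ██▒▒    ▒▒██▒▒
                        ██▒▒    ▒▒██▒▒
                                  ▓▓  
                                  ▓▓  
                                      
                                      
                                      
                                      
                                      
                                      
                                      
                                      
                                      
                                      


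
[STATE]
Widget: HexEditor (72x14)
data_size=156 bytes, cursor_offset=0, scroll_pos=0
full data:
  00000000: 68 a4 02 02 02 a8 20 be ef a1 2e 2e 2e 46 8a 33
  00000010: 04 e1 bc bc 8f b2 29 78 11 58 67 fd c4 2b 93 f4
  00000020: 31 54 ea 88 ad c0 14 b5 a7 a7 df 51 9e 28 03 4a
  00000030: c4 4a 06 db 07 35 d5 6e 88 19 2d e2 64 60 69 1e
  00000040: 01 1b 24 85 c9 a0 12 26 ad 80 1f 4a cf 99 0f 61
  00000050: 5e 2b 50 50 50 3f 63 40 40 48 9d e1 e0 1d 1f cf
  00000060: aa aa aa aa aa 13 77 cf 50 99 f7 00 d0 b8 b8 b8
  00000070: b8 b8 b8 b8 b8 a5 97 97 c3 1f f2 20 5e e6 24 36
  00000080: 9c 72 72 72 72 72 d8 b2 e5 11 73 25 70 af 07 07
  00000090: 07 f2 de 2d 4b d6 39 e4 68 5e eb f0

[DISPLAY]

00000000  68 a4 02 02 02 a8 20 be  ef a1 2e 2e 2e 46 8a 33  |h..... ....
00000010  04 e1 bc bc 8f b2 29 78  11 58 67 fd c4 2b 93 f4  |......)x.Xg
00000020  31 54 ea 88 ad c0 14 b5  a7 a7 df 51 9e 28 03 4a  |1T.........
00000030  c4 4a 06 db 07 35 d5 6e  88 19 2d e2 64 60 69 1e  |.J...5.n..-
00000040  01 1b 24 85 c9 a0 12 26  ad 80 1f 4a cf 99 0f 61  |..$....&...
00000050  5e 2b 50 50 50 3f 63 40  40 48 9d e1 e0 1d 1f cf  |^+PPP?c@@H.
00000060  aa aa aa aa aa 13 77 cf  50 99 f7 00 d0 b8 b8 b8  |......w.P..
00000070  b8 b8 b8 b8 b8 a5 97 97  c3 1f f2 20 5e e6 24 36  |...........
00000080  9c 72 72 72 72 72 d8 b2  e5 11 73 25 70 af 07 07  |.rrrrr....s
00000090  07 f2 de 2d 4b d6 39 e4  68 5e eb f0              |...-K.9.h^.
                                                                        
                                                                        
                                                                        
                                                                        


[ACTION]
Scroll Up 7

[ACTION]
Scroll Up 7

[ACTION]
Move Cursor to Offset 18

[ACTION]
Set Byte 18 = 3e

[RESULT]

00000000  68 a4 02 02 02 a8 20 be  ef a1 2e 2e 2e 46 8a 33  |h..... ....
00000010  04 e1 3E bc 8f b2 29 78  11 58 67 fd c4 2b 93 f4  |..>...)x.Xg
00000020  31 54 ea 88 ad c0 14 b5  a7 a7 df 51 9e 28 03 4a  |1T.........
00000030  c4 4a 06 db 07 35 d5 6e  88 19 2d e2 64 60 69 1e  |.J...5.n..-
00000040  01 1b 24 85 c9 a0 12 26  ad 80 1f 4a cf 99 0f 61  |..$....&...
00000050  5e 2b 50 50 50 3f 63 40  40 48 9d e1 e0 1d 1f cf  |^+PPP?c@@H.
00000060  aa aa aa aa aa 13 77 cf  50 99 f7 00 d0 b8 b8 b8  |......w.P..
00000070  b8 b8 b8 b8 b8 a5 97 97  c3 1f f2 20 5e e6 24 36  |...........
00000080  9c 72 72 72 72 72 d8 b2  e5 11 73 25 70 af 07 07  |.rrrrr....s
00000090  07 f2 de 2d 4b d6 39 e4  68 5e eb f0              |...-K.9.h^.
                                                                        
                                                                        
                                                                        
                                                                        


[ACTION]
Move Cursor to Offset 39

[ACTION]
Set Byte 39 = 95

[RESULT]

00000000  68 a4 02 02 02 a8 20 be  ef a1 2e 2e 2e 46 8a 33  |h..... ....
00000010  04 e1 3e bc 8f b2 29 78  11 58 67 fd c4 2b 93 f4  |..>...)x.Xg
00000020  31 54 ea 88 ad c0 14 95  a7 a7 df 51 9e 28 03 4a  |1T.........
00000030  c4 4a 06 db 07 35 d5 6e  88 19 2d e2 64 60 69 1e  |.J...5.n..-
00000040  01 1b 24 85 c9 a0 12 26  ad 80 1f 4a cf 99 0f 61  |..$....&...
00000050  5e 2b 50 50 50 3f 63 40  40 48 9d e1 e0 1d 1f cf  |^+PPP?c@@H.
00000060  aa aa aa aa aa 13 77 cf  50 99 f7 00 d0 b8 b8 b8  |......w.P..
00000070  b8 b8 b8 b8 b8 a5 97 97  c3 1f f2 20 5e e6 24 36  |...........
00000080  9c 72 72 72 72 72 d8 b2  e5 11 73 25 70 af 07 07  |.rrrrr....s
00000090  07 f2 de 2d 4b d6 39 e4  68 5e eb f0              |...-K.9.h^.
                                                                        
                                                                        
                                                                        
                                                                        


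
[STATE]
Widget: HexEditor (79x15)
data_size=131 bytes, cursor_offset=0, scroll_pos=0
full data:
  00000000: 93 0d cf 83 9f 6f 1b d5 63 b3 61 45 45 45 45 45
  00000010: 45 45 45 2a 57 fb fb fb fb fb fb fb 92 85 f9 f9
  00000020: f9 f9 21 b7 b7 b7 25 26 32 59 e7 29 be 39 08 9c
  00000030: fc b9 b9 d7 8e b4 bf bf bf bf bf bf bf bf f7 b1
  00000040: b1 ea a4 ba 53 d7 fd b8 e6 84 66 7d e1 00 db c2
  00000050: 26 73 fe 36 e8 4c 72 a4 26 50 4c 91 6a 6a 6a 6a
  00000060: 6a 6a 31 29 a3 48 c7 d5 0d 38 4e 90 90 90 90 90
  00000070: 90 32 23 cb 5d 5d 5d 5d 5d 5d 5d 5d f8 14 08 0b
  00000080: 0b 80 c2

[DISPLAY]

00000000  93 0d cf 83 9f 6f 1b d5  63 b3 61 45 45 45 45 45  |.....o..c.aEEEEE| 
00000010  45 45 45 2a 57 fb fb fb  fb fb fb fb 92 85 f9 f9  |EEE*W...........| 
00000020  f9 f9 21 b7 b7 b7 25 26  32 59 e7 29 be 39 08 9c  |..!...%&2Y.).9..| 
00000030  fc b9 b9 d7 8e b4 bf bf  bf bf bf bf bf bf f7 b1  |................| 
00000040  b1 ea a4 ba 53 d7 fd b8  e6 84 66 7d e1 00 db c2  |....S.....f}....| 
00000050  26 73 fe 36 e8 4c 72 a4  26 50 4c 91 6a 6a 6a 6a  |&s.6.Lr.&PL.jjjj| 
00000060  6a 6a 31 29 a3 48 c7 d5  0d 38 4e 90 90 90 90 90  |jj1).H...8N.....| 
00000070  90 32 23 cb 5d 5d 5d 5d  5d 5d 5d 5d f8 14 08 0b  |.2#.]]]]]]]]....| 
00000080  0b 80 c2                                          |...             | 
                                                                               
                                                                               
                                                                               
                                                                               
                                                                               
                                                                               


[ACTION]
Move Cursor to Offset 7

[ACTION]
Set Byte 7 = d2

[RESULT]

00000000  93 0d cf 83 9f 6f 1b D2  63 b3 61 45 45 45 45 45  |.....o..c.aEEEEE| 
00000010  45 45 45 2a 57 fb fb fb  fb fb fb fb 92 85 f9 f9  |EEE*W...........| 
00000020  f9 f9 21 b7 b7 b7 25 26  32 59 e7 29 be 39 08 9c  |..!...%&2Y.).9..| 
00000030  fc b9 b9 d7 8e b4 bf bf  bf bf bf bf bf bf f7 b1  |................| 
00000040  b1 ea a4 ba 53 d7 fd b8  e6 84 66 7d e1 00 db c2  |....S.....f}....| 
00000050  26 73 fe 36 e8 4c 72 a4  26 50 4c 91 6a 6a 6a 6a  |&s.6.Lr.&PL.jjjj| 
00000060  6a 6a 31 29 a3 48 c7 d5  0d 38 4e 90 90 90 90 90  |jj1).H...8N.....| 
00000070  90 32 23 cb 5d 5d 5d 5d  5d 5d 5d 5d f8 14 08 0b  |.2#.]]]]]]]]....| 
00000080  0b 80 c2                                          |...             | 
                                                                               
                                                                               
                                                                               
                                                                               
                                                                               
                                                                               


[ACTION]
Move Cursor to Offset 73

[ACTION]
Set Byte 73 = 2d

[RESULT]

00000000  93 0d cf 83 9f 6f 1b d2  63 b3 61 45 45 45 45 45  |.....o..c.aEEEEE| 
00000010  45 45 45 2a 57 fb fb fb  fb fb fb fb 92 85 f9 f9  |EEE*W...........| 
00000020  f9 f9 21 b7 b7 b7 25 26  32 59 e7 29 be 39 08 9c  |..!...%&2Y.).9..| 
00000030  fc b9 b9 d7 8e b4 bf bf  bf bf bf bf bf bf f7 b1  |................| 
00000040  b1 ea a4 ba 53 d7 fd b8  e6 2D 66 7d e1 00 db c2  |....S....-f}....| 
00000050  26 73 fe 36 e8 4c 72 a4  26 50 4c 91 6a 6a 6a 6a  |&s.6.Lr.&PL.jjjj| 
00000060  6a 6a 31 29 a3 48 c7 d5  0d 38 4e 90 90 90 90 90  |jj1).H...8N.....| 
00000070  90 32 23 cb 5d 5d 5d 5d  5d 5d 5d 5d f8 14 08 0b  |.2#.]]]]]]]]....| 
00000080  0b 80 c2                                          |...             | 
                                                                               
                                                                               
                                                                               
                                                                               
                                                                               
                                                                               


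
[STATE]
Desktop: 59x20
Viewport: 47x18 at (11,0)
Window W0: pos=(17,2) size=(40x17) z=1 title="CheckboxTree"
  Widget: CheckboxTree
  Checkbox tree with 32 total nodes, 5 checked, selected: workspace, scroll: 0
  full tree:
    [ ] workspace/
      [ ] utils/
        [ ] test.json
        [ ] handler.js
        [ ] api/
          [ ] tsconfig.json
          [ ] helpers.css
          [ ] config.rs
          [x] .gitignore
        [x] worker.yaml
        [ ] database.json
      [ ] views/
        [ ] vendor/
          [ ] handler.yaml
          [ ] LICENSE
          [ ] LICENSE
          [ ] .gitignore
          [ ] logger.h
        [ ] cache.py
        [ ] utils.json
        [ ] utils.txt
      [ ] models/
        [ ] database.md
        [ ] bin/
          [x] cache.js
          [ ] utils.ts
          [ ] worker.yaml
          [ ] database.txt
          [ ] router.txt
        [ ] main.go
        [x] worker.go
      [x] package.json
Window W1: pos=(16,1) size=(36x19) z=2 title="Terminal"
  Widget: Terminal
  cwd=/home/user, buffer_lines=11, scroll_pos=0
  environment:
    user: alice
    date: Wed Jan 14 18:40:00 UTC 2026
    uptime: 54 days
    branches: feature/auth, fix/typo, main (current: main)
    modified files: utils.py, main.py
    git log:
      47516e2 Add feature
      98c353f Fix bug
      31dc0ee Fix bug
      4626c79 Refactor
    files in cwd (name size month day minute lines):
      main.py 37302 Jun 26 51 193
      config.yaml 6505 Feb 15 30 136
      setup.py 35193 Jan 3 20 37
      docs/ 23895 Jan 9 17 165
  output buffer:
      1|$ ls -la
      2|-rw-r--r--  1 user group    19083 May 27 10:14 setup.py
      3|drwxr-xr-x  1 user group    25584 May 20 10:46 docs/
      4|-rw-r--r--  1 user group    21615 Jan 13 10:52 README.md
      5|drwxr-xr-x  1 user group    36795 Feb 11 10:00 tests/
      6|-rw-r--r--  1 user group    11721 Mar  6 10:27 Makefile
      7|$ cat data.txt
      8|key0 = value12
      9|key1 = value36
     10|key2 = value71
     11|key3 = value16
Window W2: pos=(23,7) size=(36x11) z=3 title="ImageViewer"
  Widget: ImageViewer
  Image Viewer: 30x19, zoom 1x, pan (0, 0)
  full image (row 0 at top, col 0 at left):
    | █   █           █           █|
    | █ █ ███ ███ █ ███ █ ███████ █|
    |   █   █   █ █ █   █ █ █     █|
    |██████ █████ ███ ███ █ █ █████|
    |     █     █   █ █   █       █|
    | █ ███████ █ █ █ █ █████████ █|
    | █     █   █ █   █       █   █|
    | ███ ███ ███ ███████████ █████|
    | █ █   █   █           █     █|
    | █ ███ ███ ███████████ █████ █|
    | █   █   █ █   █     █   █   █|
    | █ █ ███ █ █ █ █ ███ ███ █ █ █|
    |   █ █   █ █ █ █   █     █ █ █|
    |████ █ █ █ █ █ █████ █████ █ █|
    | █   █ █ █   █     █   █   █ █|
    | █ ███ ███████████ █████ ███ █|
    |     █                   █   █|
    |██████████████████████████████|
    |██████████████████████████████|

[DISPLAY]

                                               
     ┏━━━━━━━━━━━━━━━━━━━━━━━━━━━━━━━━━━┓      
     ┃ Terminal                         ┃━━━━┓ 
     ┠──────────────────────────────────┨    ┃ 
     ┃$ ls -la                          ┃────┨ 
     ┃-rw-r--r--  1 user group    19083 ┃    ┃ 
     ┃drwxr-xr-x  1 user group    25584 ┃    ┃ 
     ┃-rw-r-┏━━━━━━━━━━━━━━━━━━━━━━━━━━━━━━━━━━
     ┃drwxr-┃ ImageViewer                      
     ┃-rw-r-┠──────────────────────────────────
     ┃$ cat ┃ █   █           █           █    
     ┃key0 =┃ █ █ ███ ███ █ ███ █ ███████ █    
     ┃key1 =┃   █   █   █ █ █   █ █ █     █    
     ┃key2 =┃██████ █████ ███ ███ █ █ █████    
     ┃key3 =┃     █     █   █ █   █       █    
     ┃$ █   ┃ █ ███████ █ █ █ █ █████████ █    
     ┃      ┃ █     █   █ █   █       █   █    
     ┃      ┗━━━━━━━━━━━━━━━━━━━━━━━━━━━━━━━━━━


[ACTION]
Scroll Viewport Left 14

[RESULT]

                                               
                ┏━━━━━━━━━━━━━━━━━━━━━━━━━━━━━━
                ┃ Terminal                     
                ┠──────────────────────────────
                ┃$ ls -la                      
                ┃-rw-r--r--  1 user group    19
                ┃drwxr-xr-x  1 user group    25
                ┃-rw-r-┏━━━━━━━━━━━━━━━━━━━━━━━
                ┃drwxr-┃ ImageViewer           
                ┃-rw-r-┠───────────────────────
                ┃$ cat ┃ █   █           █     
                ┃key0 =┃ █ █ ███ ███ █ ███ █ ██
                ┃key1 =┃   █   █   █ █ █   █ █ 
                ┃key2 =┃██████ █████ ███ ███ █ 
                ┃key3 =┃     █     █   █ █   █ 
                ┃$ █   ┃ █ ███████ █ █ █ █ ████
                ┃      ┃ █     █   █ █   █     
                ┃      ┗━━━━━━━━━━━━━━━━━━━━━━━


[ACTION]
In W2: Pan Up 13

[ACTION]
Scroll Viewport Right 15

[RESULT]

                                               
    ┏━━━━━━━━━━━━━━━━━━━━━━━━━━━━━━━━━━┓       
    ┃ Terminal                         ┃━━━━┓  
    ┠──────────────────────────────────┨    ┃  
    ┃$ ls -la                          ┃────┨  
    ┃-rw-r--r--  1 user group    19083 ┃    ┃  
    ┃drwxr-xr-x  1 user group    25584 ┃    ┃  
    ┃-rw-r-┏━━━━━━━━━━━━━━━━━━━━━━━━━━━━━━━━━━┓
    ┃drwxr-┃ ImageViewer                      ┃
    ┃-rw-r-┠──────────────────────────────────┨
    ┃$ cat ┃ █   █           █           █    ┃
    ┃key0 =┃ █ █ ███ ███ █ ███ █ ███████ █    ┃
    ┃key1 =┃   █   █   █ █ █   █ █ █     █    ┃
    ┃key2 =┃██████ █████ ███ ███ █ █ █████    ┃
    ┃key3 =┃     █     █   █ █   █       █    ┃
    ┃$ █   ┃ █ ███████ █ █ █ █ █████████ █    ┃
    ┃      ┃ █     █   █ █   █       █   █    ┃
    ┃      ┗━━━━━━━━━━━━━━━━━━━━━━━━━━━━━━━━━━┛


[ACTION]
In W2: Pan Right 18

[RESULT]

                                               
    ┏━━━━━━━━━━━━━━━━━━━━━━━━━━━━━━━━━━┓       
    ┃ Terminal                         ┃━━━━┓  
    ┠──────────────────────────────────┨    ┃  
    ┃$ ls -la                          ┃────┨  
    ┃-rw-r--r--  1 user group    19083 ┃    ┃  
    ┃drwxr-xr-x  1 user group    25584 ┃    ┃  
    ┃-rw-r-┏━━━━━━━━━━━━━━━━━━━━━━━━━━━━━━━━━━┓
    ┃drwxr-┃ ImageViewer                      ┃
    ┃-rw-r-┠──────────────────────────────────┨
    ┃$ cat ┃           █                      ┃
    ┃key0 =┃ █ ███████ █                      ┃
    ┃key1 =┃ █ █ █     █                      ┃
    ┃key2 =┃██ █ █ █████                      ┃
    ┃key3 =┃   █       █                      ┃
    ┃$ █   ┃ █████████ █                      ┃
    ┃      ┃       █   █                      ┃
    ┃      ┗━━━━━━━━━━━━━━━━━━━━━━━━━━━━━━━━━━┛


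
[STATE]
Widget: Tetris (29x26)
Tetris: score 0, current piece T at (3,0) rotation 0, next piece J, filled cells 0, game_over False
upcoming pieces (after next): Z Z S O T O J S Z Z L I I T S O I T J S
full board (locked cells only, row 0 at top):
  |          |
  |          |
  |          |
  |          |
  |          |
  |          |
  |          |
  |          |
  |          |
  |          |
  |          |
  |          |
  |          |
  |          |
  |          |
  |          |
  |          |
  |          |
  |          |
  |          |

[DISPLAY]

    ▒     │Next:             
   ▒▒▒    │█                 
          │███               
          │                  
          │                  
          │                  
          │Score:            
          │0                 
          │                  
          │                  
          │                  
          │                  
          │                  
          │                  
          │                  
          │                  
          │                  
          │                  
          │                  
          │                  
          │                  
          │                  
          │                  
          │                  
          │                  
          │                  


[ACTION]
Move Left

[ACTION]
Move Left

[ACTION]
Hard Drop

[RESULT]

   █      │Next:             
   ███    │▓▓                
          │ ▓▓               
          │                  
          │                  
          │                  
          │Score:            
          │0                 
          │                  
          │                  
          │                  
          │                  
          │                  
          │                  
          │                  
          │                  
          │                  
          │                  
  ▒       │                  
 ▒▒▒      │                  
          │                  
          │                  
          │                  
          │                  
          │                  
          │                  


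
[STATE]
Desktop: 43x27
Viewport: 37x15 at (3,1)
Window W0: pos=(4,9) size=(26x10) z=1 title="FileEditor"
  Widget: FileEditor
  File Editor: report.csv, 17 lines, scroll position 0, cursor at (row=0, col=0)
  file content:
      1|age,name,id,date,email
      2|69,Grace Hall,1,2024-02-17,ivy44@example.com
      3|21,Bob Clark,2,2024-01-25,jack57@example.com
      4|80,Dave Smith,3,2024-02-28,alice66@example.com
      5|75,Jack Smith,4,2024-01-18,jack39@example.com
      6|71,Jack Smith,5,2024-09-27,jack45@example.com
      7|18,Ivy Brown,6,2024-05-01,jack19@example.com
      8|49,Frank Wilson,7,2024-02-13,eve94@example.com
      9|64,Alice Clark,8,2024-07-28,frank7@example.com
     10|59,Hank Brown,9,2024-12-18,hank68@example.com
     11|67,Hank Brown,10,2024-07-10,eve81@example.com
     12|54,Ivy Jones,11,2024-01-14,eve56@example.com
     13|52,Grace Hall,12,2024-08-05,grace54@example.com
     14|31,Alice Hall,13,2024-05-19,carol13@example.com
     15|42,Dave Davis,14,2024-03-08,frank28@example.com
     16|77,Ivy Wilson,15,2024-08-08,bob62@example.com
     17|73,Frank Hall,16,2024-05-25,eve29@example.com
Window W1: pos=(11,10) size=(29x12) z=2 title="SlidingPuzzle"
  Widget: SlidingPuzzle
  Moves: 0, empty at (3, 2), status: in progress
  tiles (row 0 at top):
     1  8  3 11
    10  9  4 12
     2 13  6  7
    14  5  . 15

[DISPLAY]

                                     
                                     
                                     
                                     
                                     
                                     
                                     
                                     
 ┏━━━━━━━━━━━━━━━━━━━━━━━━┓          
 ┃ FileE┏━━━━━━━━━━━━━━━━━━━━━━━━━━━┓
 ┠──────┃ SlidingPuzzle             ┃
 ┃█ge,na┠───────────────────────────┨
 ┃69,Gra┃┌────┬────┬────┬────┐      ┃
 ┃21,Bob┃│  1 │  8 │  3 │ 11 │      ┃
 ┃80,Dav┃├────┼────┼────┼────┤      ┃


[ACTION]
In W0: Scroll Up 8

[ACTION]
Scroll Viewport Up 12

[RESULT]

                                     
                                     
                                     
                                     
                                     
                                     
                                     
                                     
                                     
 ┏━━━━━━━━━━━━━━━━━━━━━━━━┓          
 ┃ FileE┏━━━━━━━━━━━━━━━━━━━━━━━━━━━┓
 ┠──────┃ SlidingPuzzle             ┃
 ┃█ge,na┠───────────────────────────┨
 ┃69,Gra┃┌────┬────┬────┬────┐      ┃
 ┃21,Bob┃│  1 │  8 │  3 │ 11 │      ┃


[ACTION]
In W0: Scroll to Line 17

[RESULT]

                                     
                                     
                                     
                                     
                                     
                                     
                                     
                                     
                                     
 ┏━━━━━━━━━━━━━━━━━━━━━━━━┓          
 ┃ FileE┏━━━━━━━━━━━━━━━━━━━━━━━━━━━┓
 ┠──────┃ SlidingPuzzle             ┃
 ┃54,Ivy┠───────────────────────────┨
 ┃52,Gra┃┌────┬────┬────┬────┐      ┃
 ┃31,Ali┃│  1 │  8 │  3 │ 11 │      ┃


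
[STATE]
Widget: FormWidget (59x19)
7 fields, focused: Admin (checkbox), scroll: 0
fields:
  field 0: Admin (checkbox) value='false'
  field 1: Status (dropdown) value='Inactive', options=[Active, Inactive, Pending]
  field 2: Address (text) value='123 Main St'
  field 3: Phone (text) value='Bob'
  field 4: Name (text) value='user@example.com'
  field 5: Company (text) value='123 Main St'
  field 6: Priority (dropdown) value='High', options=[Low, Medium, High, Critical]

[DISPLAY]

> Admin:      [ ]                                          
  Status:     [Inactive                                  ▼]
  Address:    [123 Main St                                ]
  Phone:      [Bob                                        ]
  Name:       [user@example.com                           ]
  Company:    [123 Main St                                ]
  Priority:   [High                                      ▼]
                                                           
                                                           
                                                           
                                                           
                                                           
                                                           
                                                           
                                                           
                                                           
                                                           
                                                           
                                                           


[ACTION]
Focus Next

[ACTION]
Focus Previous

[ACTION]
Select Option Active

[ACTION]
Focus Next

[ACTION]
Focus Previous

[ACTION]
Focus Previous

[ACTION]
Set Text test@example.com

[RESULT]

  Admin:      [ ]                                          
  Status:     [Inactive                                  ▼]
  Address:    [123 Main St                                ]
  Phone:      [Bob                                        ]
  Name:       [user@example.com                           ]
  Company:    [123 Main St                                ]
> Priority:   [High                                      ▼]
                                                           
                                                           
                                                           
                                                           
                                                           
                                                           
                                                           
                                                           
                                                           
                                                           
                                                           
                                                           
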